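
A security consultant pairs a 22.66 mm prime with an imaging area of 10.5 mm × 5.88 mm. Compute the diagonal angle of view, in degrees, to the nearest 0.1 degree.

29.7°

Sensor diagonal = √(10.5² + 5.88²) = √144.8244 ≈ 12.0343 mm.
Angle of view α = 2·arctan(d/2f) with d = 12.0343 mm and f = 22.66 mm.
d/2f = 0.26554; arctan(0.26554) ≈ 14.8712°, so α ≈ 29.7423°.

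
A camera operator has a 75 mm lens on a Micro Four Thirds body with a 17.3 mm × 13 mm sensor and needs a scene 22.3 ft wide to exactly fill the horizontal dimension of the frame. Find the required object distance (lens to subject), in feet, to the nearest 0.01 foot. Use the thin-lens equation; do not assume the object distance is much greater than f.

96.92 ft

W: 22.3 ft × 304.8 mm/ft = 6797.04 mm.
Magnification m = w/W = dᵢ/dₒ; combined with 1/f = 1/dₒ + 1/dᵢ this gives dₒ = f·(1 + W/w).
dₒ = 75 mm × (1 + 6797.04/17.3) = 75 × 393.8925 ≈ 29541.935 mm = 29541.935/304.8 ft = 96.9224 ft.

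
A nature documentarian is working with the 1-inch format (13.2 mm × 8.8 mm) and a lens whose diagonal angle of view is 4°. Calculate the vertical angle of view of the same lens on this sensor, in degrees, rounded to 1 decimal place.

Sensor diagonal = √(13.2² + 8.8²) = √251.6800 ≈ 15.8644 mm.
From the diagonal AOV: f = 15.8644 / (2·tan(2°)) = 15.8644 / 0.06984 ≈ 227.1489 mm.
Vertical AOV = 2·arctan(8.8 / (2 × 227.1489)) = 2·arctan(0.01937) ≈ 2.2194°.

2.2°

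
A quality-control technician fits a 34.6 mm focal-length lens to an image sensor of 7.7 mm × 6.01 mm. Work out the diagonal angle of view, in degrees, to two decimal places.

Sensor diagonal = √(7.7² + 6.01²) = √95.4101 ≈ 9.7678 mm.
Angle of view α = 2·arctan(d/2f) with d = 9.7678 mm and f = 34.6 mm.
d/2f = 0.14115; arctan(0.14115) ≈ 8.0344°, so α ≈ 16.0688°.

16.07°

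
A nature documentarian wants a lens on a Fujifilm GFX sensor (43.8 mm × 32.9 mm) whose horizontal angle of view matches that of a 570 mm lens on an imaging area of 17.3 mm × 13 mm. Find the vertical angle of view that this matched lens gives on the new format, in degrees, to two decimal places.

1.31°

Equal horizontal AOV ⇒ f₂ = f₁ · 43.8/17.3 = 570 × 2.53179 ≈ 1443.1214 mm.
Vertical AOV on the new format = 2·arctan(32.9 / (2 × 1443.1214)) = 2·arctan(0.01140) ≈ 1.3062°.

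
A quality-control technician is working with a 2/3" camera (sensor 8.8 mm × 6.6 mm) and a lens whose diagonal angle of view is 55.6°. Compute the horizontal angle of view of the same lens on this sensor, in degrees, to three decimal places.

45.739°

Sensor diagonal = √(8.8² + 6.6²) = √121.0000 ≈ 11.0000 mm.
From the diagonal AOV: f = 11.0000 / (2·tan(27.8°)) = 11.0000 / 1.05448 ≈ 10.4317 mm.
Horizontal AOV = 2·arctan(8.8 / (2 × 10.4317)) = 2·arctan(0.42179) ≈ 45.7393°.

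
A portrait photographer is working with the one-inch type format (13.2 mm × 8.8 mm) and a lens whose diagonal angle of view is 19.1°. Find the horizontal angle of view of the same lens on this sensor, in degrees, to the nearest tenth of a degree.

15.9°

Sensor diagonal = √(13.2² + 8.8²) = √251.6800 ≈ 15.8644 mm.
From the diagonal AOV: f = 15.8644 / (2·tan(9.55°)) = 15.8644 / 0.33648 ≈ 47.1482 mm.
Horizontal AOV = 2·arctan(13.2 / (2 × 47.1482)) = 2·arctan(0.13998) ≈ 15.9374°.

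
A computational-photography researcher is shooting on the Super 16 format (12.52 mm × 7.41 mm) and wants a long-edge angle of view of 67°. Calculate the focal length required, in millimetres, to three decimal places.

9.458 mm

From α = 2·arctan(w/2f) we get f = w / (2·tan(α/2)).
With w = 12.52 mm and α/2 = 33.5°, tan(α/2) ≈ 0.66189, so f ≈ 12.52 / 1.32377 ≈ 9.4578 mm.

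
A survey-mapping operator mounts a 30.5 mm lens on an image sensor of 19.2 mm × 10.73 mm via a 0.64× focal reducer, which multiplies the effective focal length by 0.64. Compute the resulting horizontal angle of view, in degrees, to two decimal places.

Effective focal length f = 30.5 × 0.64 = 19.52 mm.
α = 2·arctan(19.2 / (2 × 19.52)) = 2·arctan(0.49180) ≈ 52.3762°.

52.38°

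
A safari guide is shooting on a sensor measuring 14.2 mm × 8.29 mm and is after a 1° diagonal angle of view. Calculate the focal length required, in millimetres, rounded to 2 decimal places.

942.08 mm

Sensor diagonal = √(14.2² + 8.29²) = √270.3641 ≈ 16.4428 mm.
From α = 2·arctan(d/2f) we get f = d / (2·tan(α/2)).
With d = 16.4428 mm and α/2 = 0.5°, tan(α/2) ≈ 0.00873, so f ≈ 16.4428 / 0.01745 ≈ 942.0764 mm.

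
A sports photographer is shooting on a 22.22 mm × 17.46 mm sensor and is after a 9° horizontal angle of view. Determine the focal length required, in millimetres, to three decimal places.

From α = 2·arctan(w/2f) we get f = w / (2·tan(α/2)).
With w = 22.22 mm and α/2 = 4.5°, tan(α/2) ≈ 0.07870, so f ≈ 22.22 / 0.15740 ≈ 141.1659 mm.

141.166 mm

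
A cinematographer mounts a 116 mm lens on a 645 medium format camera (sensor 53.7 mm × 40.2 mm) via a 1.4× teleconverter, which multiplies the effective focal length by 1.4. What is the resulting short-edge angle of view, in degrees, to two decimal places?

Effective focal length f = 116 × 1.4 = 162.4 mm.
α = 2·arctan(40.2 / (2 × 162.4)) = 2·arctan(0.12377) ≈ 14.1111°.

14.11°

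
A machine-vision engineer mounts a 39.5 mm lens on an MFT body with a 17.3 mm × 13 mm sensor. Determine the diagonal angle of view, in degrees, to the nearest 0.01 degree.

30.64°

Sensor diagonal = √(17.3² + 13²) = √468.2900 ≈ 21.6400 mm.
Angle of view α = 2·arctan(d/2f) with d = 21.6400 mm and f = 39.5 mm.
d/2f = 0.27392; arctan(0.27392) ≈ 15.3189°, so α ≈ 30.6379°.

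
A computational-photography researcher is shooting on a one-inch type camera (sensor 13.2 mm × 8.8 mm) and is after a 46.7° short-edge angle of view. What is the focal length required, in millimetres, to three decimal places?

From α = 2·arctan(h/2f) we get f = h / (2·tan(α/2)).
With h = 8.8 mm and α/2 = 23.35°, tan(α/2) ≈ 0.43170, so f ≈ 8.8 / 0.86341 ≈ 10.1922 mm.

10.192 mm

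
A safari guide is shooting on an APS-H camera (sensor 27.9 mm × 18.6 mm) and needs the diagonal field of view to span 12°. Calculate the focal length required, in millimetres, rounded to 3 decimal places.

159.516 mm

Sensor diagonal = √(27.9² + 18.6²) = √1124.3700 ≈ 33.5316 mm.
From α = 2·arctan(d/2f) we get f = d / (2·tan(α/2)).
With d = 33.5316 mm and α/2 = 6°, tan(α/2) ≈ 0.10510, so f ≈ 33.5316 / 0.21021 ≈ 159.5161 mm.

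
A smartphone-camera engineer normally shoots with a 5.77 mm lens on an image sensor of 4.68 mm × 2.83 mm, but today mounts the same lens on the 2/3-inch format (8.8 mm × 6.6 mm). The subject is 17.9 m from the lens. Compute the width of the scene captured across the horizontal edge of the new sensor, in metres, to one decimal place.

27.3 m

The focal length stays 5.77 mm; the relevant sensor dimension is now w = 8.8 mm. Object distance dₒ = 17.9 m = 17900 mm.
Thin-lens field width W = w·(dₒ − f)/f = 8.8 × (17900 − 5.77)/5.77 ≈ 27291.027 mm = 27.291 m.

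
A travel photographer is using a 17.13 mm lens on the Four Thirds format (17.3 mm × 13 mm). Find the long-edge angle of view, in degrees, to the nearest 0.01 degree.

Angle of view α = 2·arctan(w/2f) with w = 17.3 mm and f = 17.13 mm.
w/2f = 0.50496; arctan(0.50496) ≈ 26.7920°, so α ≈ 53.5841°.

53.58°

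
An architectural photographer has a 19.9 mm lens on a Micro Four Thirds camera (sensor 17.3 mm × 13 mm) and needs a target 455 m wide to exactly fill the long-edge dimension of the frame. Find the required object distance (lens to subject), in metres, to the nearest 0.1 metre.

523.4 m

W: 455 m = 455000 mm.
Magnification m = w/W = dᵢ/dₒ; combined with 1/f = 1/dₒ + 1/dᵢ this gives dₒ = f·(1 + W/w).
dₒ = 19.9 mm × (1 + 455000/17.3) = 19.9 × 26301.5780 ≈ 523401.403 mm = 523.401 m.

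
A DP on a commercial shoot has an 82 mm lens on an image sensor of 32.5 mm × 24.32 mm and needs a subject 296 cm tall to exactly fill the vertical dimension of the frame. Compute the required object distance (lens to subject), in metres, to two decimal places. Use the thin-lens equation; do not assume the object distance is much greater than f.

10.06 m

W: 296 cm = 2960 mm.
Magnification m = h/W = dᵢ/dₒ; combined with 1/f = 1/dₒ + 1/dᵢ this gives dₒ = f·(1 + W/h).
dₒ = 82 mm × (1 + 2960/24.32) = 82 × 122.7105 ≈ 10062.263 mm = 10.0623 m.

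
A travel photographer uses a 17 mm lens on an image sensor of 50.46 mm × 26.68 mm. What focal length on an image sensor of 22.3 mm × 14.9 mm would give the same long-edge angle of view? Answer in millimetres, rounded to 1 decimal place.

Equal angle of view means equal width/f ratio, so f₂ = f₁ · (width₂/width₁) = 17 × 22.3/50.46.
f₂ = 17 × 0.44193 ≈ 7.513 mm.

7.5 mm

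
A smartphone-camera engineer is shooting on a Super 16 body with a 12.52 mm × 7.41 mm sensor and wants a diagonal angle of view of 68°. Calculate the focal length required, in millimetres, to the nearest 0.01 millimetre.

Sensor diagonal = √(12.52² + 7.41²) = √211.6585 ≈ 14.5485 mm.
From α = 2·arctan(d/2f) we get f = d / (2·tan(α/2)).
With d = 14.5485 mm and α/2 = 34°, tan(α/2) ≈ 0.67451, so f ≈ 14.5485 / 1.34902 ≈ 10.7845 mm.

10.78 mm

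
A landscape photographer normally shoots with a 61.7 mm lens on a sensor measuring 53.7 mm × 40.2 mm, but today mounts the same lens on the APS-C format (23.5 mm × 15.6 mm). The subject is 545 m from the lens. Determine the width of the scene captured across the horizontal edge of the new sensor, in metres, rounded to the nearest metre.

208 m

The focal length stays 61.7 mm; the relevant sensor dimension is now w = 23.5 mm. Object distance dₒ = 545 m = 545000 mm.
Thin-lens field width W = w·(dₒ − f)/f = 23.5 × (545000 − 61.7)/61.7 ≈ 207553.485 mm = 207.553 m.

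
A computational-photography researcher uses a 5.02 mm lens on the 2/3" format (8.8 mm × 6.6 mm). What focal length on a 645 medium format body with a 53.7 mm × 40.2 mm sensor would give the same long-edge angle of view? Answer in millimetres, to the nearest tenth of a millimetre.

30.6 mm

Equal angle of view means equal width/f ratio, so f₂ = f₁ · (width₂/width₁) = 5.02 × 53.7/8.8.
f₂ = 5.02 × 6.10227 ≈ 30.633 mm.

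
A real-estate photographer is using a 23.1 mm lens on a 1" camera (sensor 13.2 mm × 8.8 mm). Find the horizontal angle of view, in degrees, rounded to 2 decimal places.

31.89°

Angle of view α = 2·arctan(w/2f) with w = 13.2 mm and f = 23.1 mm.
w/2f = 0.28571; arctan(0.28571) ≈ 15.9454°, so α ≈ 31.8908°.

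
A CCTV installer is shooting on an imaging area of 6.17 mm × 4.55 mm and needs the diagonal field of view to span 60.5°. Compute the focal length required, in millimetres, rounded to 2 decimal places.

6.57 mm

Sensor diagonal = √(6.17² + 4.55²) = √58.7714 ≈ 7.6663 mm.
From α = 2·arctan(d/2f) we get f = d / (2·tan(α/2)).
With d = 7.6663 mm and α/2 = 30.25°, tan(α/2) ≈ 0.58318, so f ≈ 7.6663 / 1.16637 ≈ 6.5728 mm.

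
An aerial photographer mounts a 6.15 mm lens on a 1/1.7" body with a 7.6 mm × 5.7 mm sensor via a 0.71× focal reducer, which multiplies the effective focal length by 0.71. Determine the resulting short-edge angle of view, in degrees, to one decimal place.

Effective focal length f = 6.15 × 0.71 = 4.3665 mm.
α = 2·arctan(5.7 / (2 × 4.3665)) = 2·arctan(0.65270) ≈ 66.2647°.

66.3°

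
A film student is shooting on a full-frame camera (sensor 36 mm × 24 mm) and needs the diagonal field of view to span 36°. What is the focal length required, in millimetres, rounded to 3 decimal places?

66.580 mm

Sensor diagonal = √(36² + 24²) = √1872.0000 ≈ 43.2666 mm.
From α = 2·arctan(d/2f) we get f = d / (2·tan(α/2)).
With d = 43.2666 mm and α/2 = 18°, tan(α/2) ≈ 0.32492, so f ≈ 43.2666 / 0.64984 ≈ 66.5805 mm.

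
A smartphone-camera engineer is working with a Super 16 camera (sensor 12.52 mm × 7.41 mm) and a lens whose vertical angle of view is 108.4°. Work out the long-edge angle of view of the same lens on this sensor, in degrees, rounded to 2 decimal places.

From the vertical AOV: f = 7.41 / (2·tan(54.2°)) = 7.41 / 2.77307 ≈ 2.6721 mm.
Long-edge AOV = 2·arctan(12.52 / (2 × 2.6721)) = 2·arctan(2.34270) ≈ 133.7688°.

133.77°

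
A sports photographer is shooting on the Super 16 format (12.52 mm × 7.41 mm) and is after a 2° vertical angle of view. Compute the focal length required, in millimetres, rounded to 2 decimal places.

212.26 mm

From α = 2·arctan(h/2f) we get f = h / (2·tan(α/2)).
With h = 7.41 mm and α/2 = 1°, tan(α/2) ≈ 0.01746, so f ≈ 7.41 / 0.03491 ≈ 212.2593 mm.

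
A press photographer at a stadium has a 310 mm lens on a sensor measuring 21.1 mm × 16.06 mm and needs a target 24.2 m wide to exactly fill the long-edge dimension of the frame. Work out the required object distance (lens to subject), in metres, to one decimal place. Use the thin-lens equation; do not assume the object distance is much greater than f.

W: 24.2 m = 24200 mm.
Magnification m = w/W = dᵢ/dₒ; combined with 1/f = 1/dₒ + 1/dᵢ this gives dₒ = f·(1 + W/w).
dₒ = 310 mm × (1 + 24200/21.1) = 310 × 1147.9194 ≈ 355855.024 mm = 355.855 m.

355.9 m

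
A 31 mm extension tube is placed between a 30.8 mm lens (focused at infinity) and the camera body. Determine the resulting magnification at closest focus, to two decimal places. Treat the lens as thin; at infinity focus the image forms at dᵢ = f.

1.01×

The tube moves the image plane from f to f + e, so dᵢ = 30.8 + 31 = 61.8 mm. Focus is achieved when 1/f = 1/dₒ + 1/dᵢ, giving dₒ = 1/(1/f − 1/(f+e)).
Magnification m = dᵢ/dₒ = (f+e)·(1/f − 1/(f+e)) = e/f = 31/30.8 ≈ 1.0065.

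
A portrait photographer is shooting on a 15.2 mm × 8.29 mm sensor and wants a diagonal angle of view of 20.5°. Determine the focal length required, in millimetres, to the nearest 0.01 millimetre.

Sensor diagonal = √(15.2² + 8.29²) = √299.7641 ≈ 17.3137 mm.
From α = 2·arctan(d/2f) we get f = d / (2·tan(α/2)).
With d = 17.3137 mm and α/2 = 10.25°, tan(α/2) ≈ 0.18083, so f ≈ 17.3137 / 0.36166 ≈ 47.8730 mm.

47.87 mm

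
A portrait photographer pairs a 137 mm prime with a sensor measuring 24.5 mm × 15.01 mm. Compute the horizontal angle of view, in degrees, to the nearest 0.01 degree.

Angle of view α = 2·arctan(w/2f) with w = 24.5 mm and f = 137 mm.
w/2f = 0.08942; arctan(0.08942) ≈ 5.1096°, so α ≈ 10.2191°.

10.22°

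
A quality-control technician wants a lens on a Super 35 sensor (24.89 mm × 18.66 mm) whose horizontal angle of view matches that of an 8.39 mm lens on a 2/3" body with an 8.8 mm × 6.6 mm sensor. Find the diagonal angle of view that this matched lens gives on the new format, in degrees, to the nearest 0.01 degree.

Equal horizontal AOV ⇒ f₂ = f₁ · 24.89/8.8 = 8.39 × 2.82841 ≈ 23.7304 mm.
Sensor diagonal = √(24.89² + 18.66²) = √967.7077 ≈ 31.1080 mm.
Diagonal AOV on the new format = 2·arctan(31.1080 / (2 × 23.7304)) = 2·arctan(0.65545) ≈ 66.4855°.

66.49°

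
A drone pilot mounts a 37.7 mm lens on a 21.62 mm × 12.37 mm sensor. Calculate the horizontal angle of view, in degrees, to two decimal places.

Angle of view α = 2·arctan(w/2f) with w = 21.62 mm and f = 37.7 mm.
w/2f = 0.28674; arctan(0.28674) ≈ 15.9996°, so α ≈ 31.9992°.

32.00°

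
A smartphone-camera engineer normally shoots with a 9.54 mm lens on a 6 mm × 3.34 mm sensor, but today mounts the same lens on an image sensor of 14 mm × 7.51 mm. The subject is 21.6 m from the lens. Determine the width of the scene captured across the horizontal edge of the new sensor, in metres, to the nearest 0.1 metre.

31.7 m

The focal length stays 9.54 mm; the relevant sensor dimension is now w = 14 mm. Object distance dₒ = 21.6 m = 21600 mm.
Thin-lens field width W = w·(dₒ − f)/f = 14 × (21600 − 9.54)/9.54 ≈ 31684.113 mm = 31.6841 m.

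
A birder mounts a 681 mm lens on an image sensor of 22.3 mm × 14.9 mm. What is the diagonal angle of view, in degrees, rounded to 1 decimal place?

2.3°

Sensor diagonal = √(22.3² + 14.9²) = √719.3000 ≈ 26.8198 mm.
Angle of view α = 2·arctan(d/2f) with d = 26.8198 mm and f = 681 mm.
d/2f = 0.01969; arctan(0.01969) ≈ 1.1281°, so α ≈ 2.2562°.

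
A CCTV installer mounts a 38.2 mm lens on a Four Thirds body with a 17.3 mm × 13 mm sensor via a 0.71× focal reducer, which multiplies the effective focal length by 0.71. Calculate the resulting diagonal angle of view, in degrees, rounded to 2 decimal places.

43.50°

Effective focal length f = 38.2 × 0.71 = 27.122 mm.
Sensor diagonal = √(17.3² + 13²) = √468.2900 ≈ 21.6400 mm.
α = 2·arctan(21.640 / (2 × 27.122)) = 2·arctan(0.39894) ≈ 43.4979°.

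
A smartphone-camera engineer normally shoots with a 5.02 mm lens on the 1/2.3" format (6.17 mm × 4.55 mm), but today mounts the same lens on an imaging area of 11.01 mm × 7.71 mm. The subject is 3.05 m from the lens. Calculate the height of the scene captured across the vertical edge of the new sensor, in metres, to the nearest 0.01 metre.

The focal length stays 5.02 mm; the relevant sensor dimension is now h = 7.71 mm. Object distance dₒ = 3.05 m = 3050 mm.
Thin-lens field height W = h·(dₒ − f)/f = 7.71 × (3050 − 5.02)/5.02 ≈ 4676.653 mm = 4.67665 m.

4.68 m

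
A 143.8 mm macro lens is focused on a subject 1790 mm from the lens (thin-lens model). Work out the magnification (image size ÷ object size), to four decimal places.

0.0874×

Thin lens: 1/f = 1/dₒ + 1/dᵢ → 1/dᵢ = 1/143.8 − 1/1790 = 0.0063954 mm⁻¹, so dᵢ ≈ 156.3613 mm.
Magnification m = dᵢ/dₒ = 156.3613/1790 ≈ 0.08735.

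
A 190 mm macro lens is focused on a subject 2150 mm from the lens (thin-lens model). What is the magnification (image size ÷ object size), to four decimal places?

0.0969×

Thin lens: 1/f = 1/dₒ + 1/dᵢ → 1/dᵢ = 1/190 − 1/2150 = 0.0047980 mm⁻¹, so dᵢ ≈ 208.4184 mm.
Magnification m = dᵢ/dₒ = 208.4184/2150 ≈ 0.09694.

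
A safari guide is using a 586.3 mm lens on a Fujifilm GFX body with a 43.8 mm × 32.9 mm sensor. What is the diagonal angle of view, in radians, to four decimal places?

Sensor diagonal = √(43.8² + 32.9²) = √3000.8500 ≈ 54.7800 mm.
Angle of view α = 2·arctan(d/2f) with d = 54.7800 mm and f = 586.3 mm.
d/2f = 0.04672; arctan(0.04672) ≈ 0.0467 rad, so α ≈ 0.0934 rad.

0.0934 rad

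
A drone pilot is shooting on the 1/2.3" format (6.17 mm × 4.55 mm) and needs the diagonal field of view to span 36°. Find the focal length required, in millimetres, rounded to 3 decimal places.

Sensor diagonal = √(6.17² + 4.55²) = √58.7714 ≈ 7.6663 mm.
From α = 2·arctan(d/2f) we get f = d / (2·tan(α/2)).
With d = 7.6663 mm and α/2 = 18°, tan(α/2) ≈ 0.32492, so f ≈ 7.6663 / 0.64984 ≈ 11.7971 mm.

11.797 mm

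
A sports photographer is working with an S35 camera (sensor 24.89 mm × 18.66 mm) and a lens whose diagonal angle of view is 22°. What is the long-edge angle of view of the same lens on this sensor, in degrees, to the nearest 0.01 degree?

Sensor diagonal = √(24.89² + 18.66²) = √967.7077 ≈ 31.1080 mm.
From the diagonal AOV: f = 31.1080 / (2·tan(11°)) = 31.1080 / 0.38876 ≈ 80.0184 mm.
Long-edge AOV = 2·arctan(24.89 / (2 × 80.0184)) = 2·arctan(0.15553) ≈ 17.6804°.

17.68°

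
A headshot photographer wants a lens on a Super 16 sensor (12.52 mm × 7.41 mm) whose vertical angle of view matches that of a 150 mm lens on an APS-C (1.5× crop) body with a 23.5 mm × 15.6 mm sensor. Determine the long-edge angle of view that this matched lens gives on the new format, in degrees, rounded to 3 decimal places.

Equal vertical AOV ⇒ f₂ = f₁ · 7.41/15.6 = 150 × 0.47500 ≈ 71.2500 mm.
Long-edge AOV on the new format = 2·arctan(12.52 / (2 × 71.2500)) = 2·arctan(0.08786) ≈ 10.0422°.

10.042°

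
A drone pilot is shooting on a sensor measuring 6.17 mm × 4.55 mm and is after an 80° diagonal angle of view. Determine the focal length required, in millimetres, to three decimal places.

Sensor diagonal = √(6.17² + 4.55²) = √58.7714 ≈ 7.6663 mm.
From α = 2·arctan(d/2f) we get f = d / (2·tan(α/2)).
With d = 7.6663 mm and α/2 = 40°, tan(α/2) ≈ 0.83910, so f ≈ 7.6663 / 1.67820 ≈ 4.5681 mm.

4.568 mm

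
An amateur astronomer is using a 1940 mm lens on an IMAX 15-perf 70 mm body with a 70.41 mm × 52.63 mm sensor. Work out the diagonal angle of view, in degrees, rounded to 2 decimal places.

2.60°

Sensor diagonal = √(70.41² + 52.63²) = √7727.4850 ≈ 87.9061 mm.
Angle of view α = 2·arctan(d/2f) with d = 87.9061 mm and f = 1940 mm.
d/2f = 0.02266; arctan(0.02266) ≈ 1.2979°, so α ≈ 2.5958°.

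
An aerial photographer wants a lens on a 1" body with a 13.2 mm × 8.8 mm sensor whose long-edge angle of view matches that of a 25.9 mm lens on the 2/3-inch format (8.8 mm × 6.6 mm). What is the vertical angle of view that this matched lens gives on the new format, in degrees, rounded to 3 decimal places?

12.923°

Equal long-edge AOV ⇒ f₂ = f₁ · 13.2/8.8 = 25.9 × 1.50000 ≈ 38.8500 mm.
Vertical AOV on the new format = 2·arctan(8.8 / (2 × 38.8500)) = 2·arctan(0.11326) ≈ 12.9231°.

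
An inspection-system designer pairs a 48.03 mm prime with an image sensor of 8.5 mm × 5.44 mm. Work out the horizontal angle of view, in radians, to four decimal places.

Angle of view α = 2·arctan(w/2f) with w = 8.5 mm and f = 48.03 mm.
w/2f = 0.08849; arctan(0.08849) ≈ 0.0883 rad, so α ≈ 0.1765 rad.

0.1765 rad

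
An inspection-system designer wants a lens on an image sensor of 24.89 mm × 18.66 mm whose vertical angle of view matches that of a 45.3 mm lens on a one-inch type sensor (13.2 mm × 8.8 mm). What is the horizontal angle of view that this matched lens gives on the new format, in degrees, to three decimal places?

14.764°

Equal vertical AOV ⇒ f₂ = f₁ · 18.66/8.8 = 45.3 × 2.12045 ≈ 96.0566 mm.
Horizontal AOV on the new format = 2·arctan(24.89 / (2 × 96.0566)) = 2·arctan(0.12956) ≈ 14.7641°.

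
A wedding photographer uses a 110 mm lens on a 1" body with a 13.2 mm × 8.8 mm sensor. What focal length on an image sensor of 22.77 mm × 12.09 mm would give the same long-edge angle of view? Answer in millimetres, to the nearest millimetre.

Equal angle of view means equal width/f ratio, so f₂ = f₁ · (width₂/width₁) = 110 × 22.77/13.2.
f₂ = 110 × 1.72500 ≈ 189.750 mm.

190 mm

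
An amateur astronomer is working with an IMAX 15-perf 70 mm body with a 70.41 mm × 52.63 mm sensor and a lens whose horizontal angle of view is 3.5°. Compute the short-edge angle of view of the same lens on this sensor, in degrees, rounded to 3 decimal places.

From the horizontal AOV: f = 70.41 / (2·tan(1.75°)) = 70.41 / 0.06111 ≈ 1152.2689 mm.
Short-edge AOV = 2·arctan(52.63 / (2 × 1152.2689)) = 2·arctan(0.02284) ≈ 2.6165°.

2.617°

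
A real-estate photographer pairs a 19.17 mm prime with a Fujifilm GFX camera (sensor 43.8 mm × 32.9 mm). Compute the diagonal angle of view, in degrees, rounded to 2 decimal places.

110.02°

Sensor diagonal = √(43.8² + 32.9²) = √3000.8500 ≈ 54.7800 mm.
Angle of view α = 2·arctan(d/2f) with d = 54.7800 mm and f = 19.17 mm.
d/2f = 1.42880; arctan(1.42880) ≈ 55.0122°, so α ≈ 110.0244°.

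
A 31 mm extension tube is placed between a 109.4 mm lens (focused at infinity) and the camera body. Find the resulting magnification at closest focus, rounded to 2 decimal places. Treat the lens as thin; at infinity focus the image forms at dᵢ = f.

The tube moves the image plane from f to f + e, so dᵢ = 109.4 + 31 = 140.4 mm. Focus is achieved when 1/f = 1/dₒ + 1/dᵢ, giving dₒ = 1/(1/f − 1/(f+e)).
Magnification m = dᵢ/dₒ = (f+e)·(1/f − 1/(f+e)) = e/f = 31/109.4 ≈ 0.2834.

0.28×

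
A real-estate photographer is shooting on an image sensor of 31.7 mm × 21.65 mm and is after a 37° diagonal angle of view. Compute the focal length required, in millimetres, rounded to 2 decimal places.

57.36 mm

Sensor diagonal = √(31.7² + 21.65²) = √1473.6125 ≈ 38.3877 mm.
From α = 2·arctan(d/2f) we get f = d / (2·tan(α/2)).
With d = 38.3877 mm and α/2 = 18.5°, tan(α/2) ≈ 0.33460, so f ≈ 38.3877 / 0.66919 ≈ 57.3643 mm.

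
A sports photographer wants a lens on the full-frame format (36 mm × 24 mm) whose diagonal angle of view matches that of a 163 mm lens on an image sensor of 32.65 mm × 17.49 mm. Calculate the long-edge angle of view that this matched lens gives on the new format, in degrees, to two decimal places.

Sensor diagonal = √(32.65² + 17.49²) = √1371.9226 ≈ 37.0395 mm.
Sensor diagonal = √(36² + 24²) = √1872.0000 ≈ 43.2666 mm.
Equal diagonal AOV ⇒ f₂ = f₁ · 43.2666/37.0395 = 163 × 1.16812 ≈ 190.4038 mm.
Long-edge AOV on the new format = 2·arctan(36 / (2 × 190.4038)) = 2·arctan(0.09454) ≈ 10.8009°.

10.80°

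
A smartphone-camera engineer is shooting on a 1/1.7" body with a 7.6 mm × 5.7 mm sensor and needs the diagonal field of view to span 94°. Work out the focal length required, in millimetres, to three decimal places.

4.429 mm

Sensor diagonal = √(7.6² + 5.7²) = √90.2500 ≈ 9.5000 mm.
From α = 2·arctan(d/2f) we get f = d / (2·tan(α/2)).
With d = 9.5000 mm and α/2 = 47°, tan(α/2) ≈ 1.07237, so f ≈ 9.5000 / 2.14474 ≈ 4.4294 mm.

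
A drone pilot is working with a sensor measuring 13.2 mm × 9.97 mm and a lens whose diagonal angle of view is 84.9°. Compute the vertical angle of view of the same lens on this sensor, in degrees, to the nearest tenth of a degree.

Sensor diagonal = √(13.2² + 9.97²) = √273.6409 ≈ 16.5421 mm.
From the diagonal AOV: f = 16.5421 / (2·tan(42.45°)) = 16.5421 / 1.82945 ≈ 9.0421 mm.
Vertical AOV = 2·arctan(9.97 / (2 × 9.0421)) = 2·arctan(0.55131) ≈ 57.7368°.

57.7°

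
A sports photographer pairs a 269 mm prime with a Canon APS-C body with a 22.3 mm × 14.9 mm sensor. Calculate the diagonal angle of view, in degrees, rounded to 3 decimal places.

Sensor diagonal = √(22.3² + 14.9²) = √719.3000 ≈ 26.8198 mm.
Angle of view α = 2·arctan(d/2f) with d = 26.8198 mm and f = 269 mm.
d/2f = 0.04985; arctan(0.04985) ≈ 2.8539°, so α ≈ 5.7078°.

5.708°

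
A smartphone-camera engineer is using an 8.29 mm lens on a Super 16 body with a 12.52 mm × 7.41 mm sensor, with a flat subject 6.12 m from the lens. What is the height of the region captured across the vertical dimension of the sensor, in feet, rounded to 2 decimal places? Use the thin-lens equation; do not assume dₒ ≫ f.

17.92 ft

dₒ: 6.12 m = 6120 mm.
Similar triangles through the lens centre give W/dₒ = h/dᵢ; with 1/f = 1/dₒ + 1/dᵢ this gives W = h·(dₒ − f)/f.
W = 7.41 mm × (6120 − 8.29) / 8.29 = 7.41 × 737.2388 ≈ 5462.940 mm = 5462.940/304.8 ft = 17.923 ft.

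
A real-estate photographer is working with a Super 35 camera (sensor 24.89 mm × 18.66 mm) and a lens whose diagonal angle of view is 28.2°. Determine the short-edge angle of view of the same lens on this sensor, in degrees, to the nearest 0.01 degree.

Sensor diagonal = √(24.89² + 18.66²) = √967.7077 ≈ 31.1080 mm.
From the diagonal AOV: f = 31.1080 / (2·tan(14.1°)) = 31.1080 / 0.50237 ≈ 61.9231 mm.
Short-edge AOV = 2·arctan(18.66 / (2 × 61.9231)) = 2·arctan(0.15067) ≈ 17.1367°.

17.14°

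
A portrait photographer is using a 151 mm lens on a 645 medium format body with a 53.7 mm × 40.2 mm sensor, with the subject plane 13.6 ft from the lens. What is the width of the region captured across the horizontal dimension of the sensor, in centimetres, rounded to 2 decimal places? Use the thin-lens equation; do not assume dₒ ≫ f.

dₒ: 13.6 ft × 304.8 mm/ft = 4145.28 mm.
Similar triangles through the lens centre give W/dₒ = w/dᵢ; with 1/f = 1/dₒ + 1/dᵢ this gives W = w·(dₒ − f)/f.
W = 53.7 mm × (4145.28 − 151) / 151 = 53.7 × 26.4522 ≈ 1420.482 mm = 142.048 cm.

142.05 cm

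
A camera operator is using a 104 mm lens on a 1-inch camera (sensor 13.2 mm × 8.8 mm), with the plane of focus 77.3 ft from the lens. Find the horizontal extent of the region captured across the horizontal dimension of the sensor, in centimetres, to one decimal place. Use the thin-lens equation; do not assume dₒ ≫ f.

dₒ: 77.3 ft × 304.8 mm/ft = 23561.04 mm.
Similar triangles through the lens centre give W/dₒ = w/dᵢ; with 1/f = 1/dₒ + 1/dᵢ this gives W = w·(dₒ − f)/f.
W = 13.2 mm × (23561 − 104) / 104 = 13.2 × 225.5485 ≈ 2977.240 mm = 297.724 cm.

297.7 cm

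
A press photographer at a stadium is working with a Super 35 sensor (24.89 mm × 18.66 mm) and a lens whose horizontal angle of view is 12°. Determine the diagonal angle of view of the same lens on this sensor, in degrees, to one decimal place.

15.0°

From the horizontal AOV: f = 24.89 / (2·tan(6°)) = 24.89 / 0.21021 ≈ 118.4063 mm.
Sensor diagonal = √(24.89² + 18.66²) = √967.7077 ≈ 31.1080 mm.
Diagonal AOV = 2·arctan(31.1080 / (2 × 118.4063)) = 2·arctan(0.13136) ≈ 14.9672°.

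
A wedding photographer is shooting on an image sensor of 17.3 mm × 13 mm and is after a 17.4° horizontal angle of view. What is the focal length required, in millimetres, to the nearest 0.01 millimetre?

From α = 2·arctan(w/2f) we get f = w / (2·tan(α/2)).
With w = 17.3 mm and α/2 = 8.7°, tan(α/2) ≈ 0.15302, so f ≈ 17.3 / 0.30604 ≈ 56.5280 mm.

56.53 mm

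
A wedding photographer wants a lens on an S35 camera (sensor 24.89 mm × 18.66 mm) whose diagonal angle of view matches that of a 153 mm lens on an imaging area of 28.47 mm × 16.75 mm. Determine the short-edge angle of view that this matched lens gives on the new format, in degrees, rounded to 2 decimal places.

7.41°

Sensor diagonal = √(28.47² + 16.75²) = √1091.1034 ≈ 33.0319 mm.
Sensor diagonal = √(24.89² + 18.66²) = √967.7077 ≈ 31.1080 mm.
Equal diagonal AOV ⇒ f₂ = f₁ · 31.1080/33.0319 = 153 × 0.94176 ≈ 144.0889 mm.
Short-edge AOV on the new format = 2·arctan(18.66 / (2 × 144.0889)) = 2·arctan(0.06475) ≈ 7.4097°.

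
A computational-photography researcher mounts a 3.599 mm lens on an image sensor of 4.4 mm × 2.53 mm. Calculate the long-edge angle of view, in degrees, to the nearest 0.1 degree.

62.9°

Angle of view α = 2·arctan(w/2f) with w = 4.4 mm and f = 3.599 mm.
w/2f = 0.61128; arctan(0.61128) ≈ 31.4366°, so α ≈ 62.8733°.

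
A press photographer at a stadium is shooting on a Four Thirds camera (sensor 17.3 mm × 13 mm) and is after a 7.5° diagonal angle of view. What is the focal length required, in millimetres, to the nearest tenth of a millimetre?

165.1 mm

Sensor diagonal = √(17.3² + 13²) = √468.2900 ≈ 21.6400 mm.
From α = 2·arctan(d/2f) we get f = d / (2·tan(α/2)).
With d = 21.6400 mm and α/2 = 3.75°, tan(α/2) ≈ 0.06554, so f ≈ 21.6400 / 0.13109 ≈ 165.0814 mm.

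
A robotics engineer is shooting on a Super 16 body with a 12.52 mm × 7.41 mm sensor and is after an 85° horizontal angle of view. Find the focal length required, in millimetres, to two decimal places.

6.83 mm

From α = 2·arctan(w/2f) we get f = w / (2·tan(α/2)).
With w = 12.52 mm and α/2 = 42.5°, tan(α/2) ≈ 0.91633, so f ≈ 12.52 / 1.83266 ≈ 6.8316 mm.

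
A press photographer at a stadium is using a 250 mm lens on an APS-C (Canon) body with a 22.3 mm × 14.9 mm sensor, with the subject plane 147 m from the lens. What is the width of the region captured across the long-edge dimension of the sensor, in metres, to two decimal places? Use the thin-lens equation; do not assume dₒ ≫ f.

13.09 m

dₒ: 147 m = 147000 mm.
Similar triangles through the lens centre give W/dₒ = w/dᵢ; with 1/f = 1/dₒ + 1/dᵢ this gives W = w·(dₒ − f)/f.
W = 22.3 mm × (147000 − 250) / 250 = 22.3 × 587.0000 ≈ 13090.100 mm = 13.0901 m.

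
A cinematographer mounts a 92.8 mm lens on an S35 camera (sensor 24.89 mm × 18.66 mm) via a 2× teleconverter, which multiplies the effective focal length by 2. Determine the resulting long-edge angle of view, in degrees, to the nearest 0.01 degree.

Effective focal length f = 92.8 × 2 = 185.6 mm.
α = 2·arctan(24.89 / (2 × 185.6)) = 2·arctan(0.06705) ≈ 7.6722°.

7.67°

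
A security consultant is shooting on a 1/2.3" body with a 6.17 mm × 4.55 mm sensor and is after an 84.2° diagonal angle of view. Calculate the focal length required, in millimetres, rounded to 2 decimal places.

Sensor diagonal = √(6.17² + 4.55²) = √58.7714 ≈ 7.6663 mm.
From α = 2·arctan(d/2f) we get f = d / (2·tan(α/2)).
With d = 7.6663 mm and α/2 = 42.1°, tan(α/2) ≈ 0.90357, so f ≈ 7.6663 / 1.80714 ≈ 4.2422 mm.

4.24 mm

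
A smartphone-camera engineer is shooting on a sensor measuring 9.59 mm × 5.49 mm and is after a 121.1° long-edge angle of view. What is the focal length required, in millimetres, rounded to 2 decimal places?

From α = 2·arctan(w/2f) we get f = w / (2·tan(α/2)).
With w = 9.59 mm and α/2 = 60.55°, tan(α/2) ≈ 1.77110, so f ≈ 9.59 / 3.54220 ≈ 2.7074 mm.

2.71 mm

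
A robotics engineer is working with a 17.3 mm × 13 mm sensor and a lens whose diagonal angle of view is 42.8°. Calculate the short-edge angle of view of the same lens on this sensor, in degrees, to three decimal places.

Sensor diagonal = √(17.3² + 13²) = √468.2900 ≈ 21.6400 mm.
From the diagonal AOV: f = 21.6400 / (2·tan(21.4°)) = 21.6400 / 0.78379 ≈ 27.6094 mm.
Short-edge AOV = 2·arctan(13 / (2 × 27.6094)) = 2·arctan(0.23543) ≈ 26.4955°.

26.495°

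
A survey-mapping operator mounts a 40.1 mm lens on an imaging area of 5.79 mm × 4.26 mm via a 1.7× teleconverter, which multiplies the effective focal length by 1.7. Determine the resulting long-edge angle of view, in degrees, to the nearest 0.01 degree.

Effective focal length f = 40.1 × 1.7 = 68.17 mm.
α = 2·arctan(5.79 / (2 × 68.17)) = 2·arctan(0.04247) ≈ 4.8635°.

4.86°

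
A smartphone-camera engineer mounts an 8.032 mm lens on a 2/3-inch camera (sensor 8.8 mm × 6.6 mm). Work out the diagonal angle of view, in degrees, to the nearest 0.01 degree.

68.80°

Sensor diagonal = √(8.8² + 6.6²) = √121.0000 ≈ 11.0000 mm.
Angle of view α = 2·arctan(d/2f) with d = 11.0000 mm and f = 8.032 mm.
d/2f = 0.68476; arctan(0.68476) ≈ 34.4018°, so α ≈ 68.8036°.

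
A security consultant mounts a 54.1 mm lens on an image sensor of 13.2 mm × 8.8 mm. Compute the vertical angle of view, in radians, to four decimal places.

0.1623 rad

Angle of view α = 2·arctan(h/2f) with h = 8.8 mm and f = 54.1 mm.
h/2f = 0.08133; arctan(0.08133) ≈ 0.0812 rad, so α ≈ 0.1623 rad.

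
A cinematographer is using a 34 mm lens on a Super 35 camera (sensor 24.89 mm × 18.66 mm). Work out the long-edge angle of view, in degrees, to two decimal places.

40.21°

Angle of view α = 2·arctan(w/2f) with w = 24.89 mm and f = 34 mm.
w/2f = 0.36603; arctan(0.36603) ≈ 20.1041°, so α ≈ 40.2082°.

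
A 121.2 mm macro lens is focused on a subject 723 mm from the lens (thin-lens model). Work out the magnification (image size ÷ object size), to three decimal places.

0.201×

Thin lens: 1/f = 1/dₒ + 1/dᵢ → 1/dᵢ = 1/121.2 − 1/723 = 0.0068677 mm⁻¹, so dᵢ ≈ 145.6092 mm.
Magnification m = dᵢ/dₒ = 145.6092/723 ≈ 0.20140.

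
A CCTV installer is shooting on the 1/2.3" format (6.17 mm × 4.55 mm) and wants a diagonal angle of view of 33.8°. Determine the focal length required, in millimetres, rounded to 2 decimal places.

12.62 mm

Sensor diagonal = √(6.17² + 4.55²) = √58.7714 ≈ 7.6663 mm.
From α = 2·arctan(d/2f) we get f = d / (2·tan(α/2)).
With d = 7.6663 mm and α/2 = 16.9°, tan(α/2) ≈ 0.30382, so f ≈ 7.6663 / 0.60765 ≈ 12.6163 mm.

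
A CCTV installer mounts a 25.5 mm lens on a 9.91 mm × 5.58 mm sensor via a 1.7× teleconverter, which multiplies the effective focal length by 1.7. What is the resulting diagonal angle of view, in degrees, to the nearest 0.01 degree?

Effective focal length f = 25.5 × 1.7 = 43.35 mm.
Sensor diagonal = √(9.91² + 5.58²) = √129.3445 ≈ 11.3730 mm.
α = 2·arctan(11.373 / (2 × 43.35)) = 2·arctan(0.13118) ≈ 14.9463°.

14.95°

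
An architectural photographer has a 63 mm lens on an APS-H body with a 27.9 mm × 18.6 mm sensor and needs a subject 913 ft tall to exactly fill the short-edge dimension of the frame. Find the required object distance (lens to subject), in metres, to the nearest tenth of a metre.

942.6 m

W: 913 ft × 304.8 mm/ft = 278282.39 mm.
Magnification m = h/W = dᵢ/dₒ; combined with 1/f = 1/dₒ + 1/dᵢ this gives dₒ = f·(1 + W/h).
dₒ = 63 mm × (1 + 278282/18.6) = 63 × 14962.4189 ≈ 942632.389 mm = 942.632 m.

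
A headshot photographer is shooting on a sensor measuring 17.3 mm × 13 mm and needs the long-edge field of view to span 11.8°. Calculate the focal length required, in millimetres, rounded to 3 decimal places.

83.704 mm

From α = 2·arctan(w/2f) we get f = w / (2·tan(α/2)).
With w = 17.3 mm and α/2 = 5.9°, tan(α/2) ≈ 0.10334, so f ≈ 17.3 / 0.20668 ≈ 83.7043 mm.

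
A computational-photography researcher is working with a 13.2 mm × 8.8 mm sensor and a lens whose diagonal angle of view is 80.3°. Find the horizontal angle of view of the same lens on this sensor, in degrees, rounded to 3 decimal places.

70.130°

Sensor diagonal = √(13.2² + 8.8²) = √251.6800 ≈ 15.8644 mm.
From the diagonal AOV: f = 15.8644 / (2·tan(40.15°)) = 15.8644 / 1.68714 ≈ 9.4031 mm.
Horizontal AOV = 2·arctan(13.2 / (2 × 9.4031)) = 2·arctan(0.70189) ≈ 70.1295°.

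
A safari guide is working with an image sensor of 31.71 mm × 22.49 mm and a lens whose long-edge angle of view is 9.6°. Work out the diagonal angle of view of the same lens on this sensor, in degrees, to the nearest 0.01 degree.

From the long-edge AOV: f = 31.71 / (2·tan(4.8°)) = 31.71 / 0.16794 ≈ 188.8122 mm.
Sensor diagonal = √(31.71² + 22.49²) = √1511.3242 ≈ 38.8758 mm.
Diagonal AOV = 2·arctan(38.8758 / (2 × 188.8122)) = 2·arctan(0.10295) ≈ 11.7556°.

11.76°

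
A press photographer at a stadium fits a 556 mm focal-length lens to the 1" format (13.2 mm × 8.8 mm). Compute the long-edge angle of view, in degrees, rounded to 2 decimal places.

1.36°

Angle of view α = 2·arctan(w/2f) with w = 13.2 mm and f = 556 mm.
w/2f = 0.01187; arctan(0.01187) ≈ 0.6801°, so α ≈ 1.3602°.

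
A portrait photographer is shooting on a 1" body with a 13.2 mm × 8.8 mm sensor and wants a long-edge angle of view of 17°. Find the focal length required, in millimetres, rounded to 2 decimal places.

From α = 2·arctan(w/2f) we get f = w / (2·tan(α/2)).
With w = 13.2 mm and α/2 = 8.5°, tan(α/2) ≈ 0.14945, so f ≈ 13.2 / 0.29890 ≈ 44.1616 mm.

44.16 mm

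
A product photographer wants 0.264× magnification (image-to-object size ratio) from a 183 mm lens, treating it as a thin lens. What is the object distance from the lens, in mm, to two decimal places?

With m = dᵢ/dₒ and 1/f = 1/dₒ + 1/dᵢ, substituting dᵢ = m·dₒ gives 1/f = (1 + 1/m)/dₒ, hence dₒ = f·(1 + 1/m).
dₒ = 183 × (1 + 1/0.264) = 183 × 4.78788 ≈ 876.182 mm.

876.18 mm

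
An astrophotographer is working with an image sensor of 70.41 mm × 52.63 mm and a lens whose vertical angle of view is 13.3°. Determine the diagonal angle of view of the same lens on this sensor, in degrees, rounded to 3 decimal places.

From the vertical AOV: f = 52.63 / (2·tan(6.65°)) = 52.63 / 0.23318 ≈ 225.7086 mm.
Sensor diagonal = √(70.41² + 52.63²) = √7727.4850 ≈ 87.9061 mm.
Diagonal AOV = 2·arctan(87.9061 / (2 × 225.7086)) = 2·arctan(0.19473) ≈ 22.0390°.

22.039°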